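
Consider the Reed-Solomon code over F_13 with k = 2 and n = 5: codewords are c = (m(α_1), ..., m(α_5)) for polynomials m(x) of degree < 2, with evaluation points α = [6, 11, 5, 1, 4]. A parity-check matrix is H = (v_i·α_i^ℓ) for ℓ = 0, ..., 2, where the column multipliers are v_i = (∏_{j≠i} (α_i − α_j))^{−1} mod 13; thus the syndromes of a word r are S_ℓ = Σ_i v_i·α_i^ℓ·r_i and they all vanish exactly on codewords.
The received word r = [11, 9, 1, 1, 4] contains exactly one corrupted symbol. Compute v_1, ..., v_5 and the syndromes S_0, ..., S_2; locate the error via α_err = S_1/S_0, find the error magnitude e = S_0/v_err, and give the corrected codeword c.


S = (7, 7, 7), error at position 4, error magnitude e = 1, c = [11, 9, 1, 0, 4].

Step 1: column multipliers v_i = (∏_{j≠i}(α_i − α_j))^{−1} mod 13.
  i = 1 (α = 6): (6−11)(6−5)(6−1)(6−4) = (−5)·1·5·2 = −50 ≡ 2, so v_1 = 2^{−1} = 7 (mod 13).
  i = 2 (α = 11): (11−6)(11−5)(11−1)(11−4) = 5·6·10·7 = 2100 ≡ 7, so v_2 = 7^{−1} = 2 (mod 13).
  i = 3 (α = 5): (5−6)(5−11)(5−1)(5−4) = (−1)·(−6)·4·1 = 24 ≡ 11, so v_3 = 11^{−1} = 6 (mod 13).
  i = 4 (α = 1): (1−6)(1−11)(1−5)(1−4) = (−5)·(−10)·(−4)·(−3) = 600 ≡ 2, so v_4 = 2^{−1} = 7 (mod 13).
  i = 5 (α = 4): (4−6)(4−11)(4−5)(4−1) = (−2)·(−7)·(−1)·3 = −42 ≡ 10, so v_5 = 10^{−1} = 4 (mod 13).
  v = [7, 2, 6, 7, 4].
Step 2: syndromes of r = [11, 9, 1, 1, 4] (all sums mod 13).
  S_0 = Σ v_i r_i = 7·11 + 2·9 + 6·1 + 7·1 + 4·4 = 124 ≡ 7.
  S_1 = Σ v_i α_i r_i = 7·6·11 + 2·11·9 + 6·5·1 + 7·1·1 + 4·4·4 = 761 ≡ 7.
  α_i^2 mod 13 = [10, 4, 12, 1, 3].
  S_2 = Σ v_i α_i^2 r_i = 7·10·11 + 2·4·9 + 6·12·1 + 7·1·1 + 4·3·4 = 969 ≡ 7.
  S = (7, 7, 7) ≠ 0, so r is not a codeword (an error is present).
Step 3: locate the error. For a single error e at position i, S_ℓ = v_i·e·α_i^ℓ, so α_err = S_1/S_0.
  S_0^{−1} = 7^{−1} = 2 (mod 13), so α_err = 7·2 = 14 ≡ 1 = α_4. Error position i = 4.
  Consistency check: S_2/S_1 = 7·2 = 14 ≡ 1 = α_err ✓ (single-error assumption holds).
Step 4: error magnitude e = S_0/v_4 = S_0·∏_{j≠4}(α_4 − α_j) = 7·2 = 14 ≡ 1 (mod 13).
Step 5: correct position 4: c_4 = r_4 − e = 1 − 1 ≡ 0 (mod 13). Hence c = [11, 9, 1, 0, 4].
  Check: interpolating c through the α_i gives m(x) = 3 + 10·x (degree < 2) with m(α_i) = c_i for every i, so c is indeed a codeword.


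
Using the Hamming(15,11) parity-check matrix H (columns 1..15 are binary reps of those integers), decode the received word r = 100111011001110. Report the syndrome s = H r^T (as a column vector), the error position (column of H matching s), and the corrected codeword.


s = (1, 0, 0, 0)^T, error position = 8, corrected codeword c = 100111001001110

Compute s = H r^T mod 2 one row at a time:
  s_1 = 1 + 1 + 0 + 0 + 1 + 1 + 1 + 0 = 5 ≡ 1 (mod 2).
  s_2 = 1 + 1 + 1 + 0 + 1 + 1 + 1 + 0 = 6 ≡ 0 (mod 2).
  s_3 = 0 + 0 + 1 + 0 + 0 + 0 + 1 + 0 = 2 ≡ 0 (mod 2).
  s_4 = 1 + 0 + 1 + 0 + 1 + 0 + 1 + 0 = 4 ≡ 0 (mod 2).
s = (1, 0, 0, 0)^T — this equals column 8 of H (binary 1000), so error is at position 8.
Correct: flip bit 8 of r = 100111011001110 to get c = 100111001001110.


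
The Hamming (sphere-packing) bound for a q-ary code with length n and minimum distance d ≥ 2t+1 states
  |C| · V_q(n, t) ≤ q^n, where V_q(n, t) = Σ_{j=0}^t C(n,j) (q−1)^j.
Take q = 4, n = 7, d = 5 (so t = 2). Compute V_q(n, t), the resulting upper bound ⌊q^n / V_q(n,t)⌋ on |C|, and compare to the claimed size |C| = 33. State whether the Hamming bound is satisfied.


V_q(n, t) = 211, q^n = 16384, Hamming bound = 77, |C| = 33 ≤ bound (satisfied).

Step 1: Compute V_q(n, t) = Σ_{j=0}^2 C(n, j) (q−1)^j.
  j = 0: C(7,0)·(3)^0 = 1·1 = 1.
  j = 1: C(7,1)·(3)^1 = 7·3 = 21.
  j = 2: C(7,2)·(3)^2 = 21·9 = 189.
  V_q(n, t) = 1 + 21 + 189 = 211.
Step 2: q^n = 4^7 = 16384.
Step 3: Hamming bound ⌊q^n / V_q(n,t)⌋ = ⌊16384/211⌋ = 77.
Step 4: Compare |C| = 33 to 77: satisfied.
The claimed |C| lies below the Hamming bound.


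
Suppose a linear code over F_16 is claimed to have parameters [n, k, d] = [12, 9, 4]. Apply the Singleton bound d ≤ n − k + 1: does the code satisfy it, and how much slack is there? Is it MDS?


Singleton RHS = n − k + 1 = 4, slack = 0, bound satisfied, MDS.

Singleton bound: d ≤ n − k + 1.
Here n = 12, k = 9, so n − k + 1 = 4.
Given d = 4, check d ≤ 4: YES.
Slack = (n − k + 1) − d = 0.
The code is MDS (slack = 0).
Description: the claimed parameters are [12, 9, 4]_16; such a code would be MDS (meets Singleton bound).


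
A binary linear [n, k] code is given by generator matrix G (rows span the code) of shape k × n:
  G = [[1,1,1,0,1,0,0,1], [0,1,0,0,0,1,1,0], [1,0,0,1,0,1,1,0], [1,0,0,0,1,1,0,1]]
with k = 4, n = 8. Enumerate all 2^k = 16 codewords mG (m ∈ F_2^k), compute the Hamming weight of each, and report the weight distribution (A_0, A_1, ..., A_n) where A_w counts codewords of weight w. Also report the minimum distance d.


Weight distribution: A_0 = 1, A_2 = 1, A_3 = 3, A_4 = 5, A_5 = 4, A_6 = 1, A_7 = 1. Minimum distance d = 2.

Enumerate all 2^4 = 16 messages m ∈ F_2^4.
For each, compute codeword c = mG in F_2^8, then tally its weight.
  m = 0000 → c = 00000000, weight = 0.
  m = 1000 → c = 11101001, weight = 5.
  m = 0100 → c = 01000110, weight = 3.
  m = 1100 → c = 10101111, weight = 6.
  m = 0010 → c = 10010110, weight = 4.
  m = 1010 → c = 01111111, weight = 7.
  m = 0110 → c = 11010000, weight = 3.
  m = 1110 → c = 00111001, weight = 4.
  m = 0001 → c = 10001101, weight = 4.
  m = 1001 → c = 01100100, weight = 3.
  m = 0101 → c = 11001011, weight = 5.
  m = 1101 → c = 00100010, weight = 2.
  m = 0011 → c = 00011011, weight = 4.
  m = 1011 → c = 11110010, weight = 5.
  m = 0111 → c = 01011101, weight = 5.
  m = 1111 → c = 10110100, weight = 4.
Tally weights:
  weight 0: 1 codewords.
  weight 2: 1 codewords.
  weight 3: 3 codewords.
  weight 4: 5 codewords.
  weight 5: 4 codewords.
  weight 6: 1 codewords.
  weight 7: 1 codewords.
Minimum distance d = smallest w > 0 with A_w > 0 = 2.
Sanity: Σ A_w = 16 = 2^4 = 16 ✓.


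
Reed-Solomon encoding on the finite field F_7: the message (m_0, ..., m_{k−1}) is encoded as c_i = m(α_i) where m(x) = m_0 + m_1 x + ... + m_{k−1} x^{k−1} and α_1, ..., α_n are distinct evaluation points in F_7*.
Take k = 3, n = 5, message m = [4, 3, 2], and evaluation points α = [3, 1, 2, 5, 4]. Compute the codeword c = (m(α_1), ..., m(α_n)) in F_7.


c = [3, 2, 4, 6, 6]

Message polynomial: m(x) = 4 + 3·x + 2·x^2 (mod 7).
For each evaluation point α_i, compute m(α_i) mod 7:
  α_1 = 3: Horner steps 2 → 2 → 3, so m(3) = 3.
  α_2 = 1: Horner steps 2 → 5 → 2, so m(1) = 2.
  α_3 = 2: Horner steps 2 → 0 → 4, so m(2) = 4.
  α_4 = 5: Horner steps 2 → 6 → 6, so m(5) = 6.
  α_5 = 4: Horner steps 2 → 4 → 6, so m(4) = 6.
Codeword c = [3, 2, 4, 6, 6] ∈ F_7^5.


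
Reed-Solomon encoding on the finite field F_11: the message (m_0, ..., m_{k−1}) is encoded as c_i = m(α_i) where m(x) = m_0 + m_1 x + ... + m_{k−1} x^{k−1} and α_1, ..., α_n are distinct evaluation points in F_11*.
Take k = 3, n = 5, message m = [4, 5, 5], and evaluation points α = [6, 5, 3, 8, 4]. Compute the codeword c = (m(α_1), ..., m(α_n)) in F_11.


c = [5, 0, 9, 1, 5]

Message polynomial: m(x) = 4 + 5·x + 5·x^2 (mod 11).
For each evaluation point α_i, compute m(α_i) mod 11:
  α_1 = 6: Horner steps 5 → 2 → 5, so m(6) = 5.
  α_2 = 5: Horner steps 5 → 8 → 0, so m(5) = 0.
  α_3 = 3: Horner steps 5 → 9 → 9, so m(3) = 9.
  α_4 = 8: Horner steps 5 → 1 → 1, so m(8) = 1.
  α_5 = 4: Horner steps 5 → 3 → 5, so m(4) = 5.
Codeword c = [5, 0, 9, 1, 5] ∈ F_11^5.


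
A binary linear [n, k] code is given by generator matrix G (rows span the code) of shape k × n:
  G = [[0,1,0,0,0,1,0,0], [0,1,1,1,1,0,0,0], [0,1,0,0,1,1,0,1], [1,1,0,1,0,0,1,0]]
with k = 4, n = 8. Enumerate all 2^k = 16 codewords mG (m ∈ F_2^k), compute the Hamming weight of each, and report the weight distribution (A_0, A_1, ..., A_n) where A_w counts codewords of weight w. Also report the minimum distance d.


Weight distribution: A_0 = 1, A_2 = 2, A_4 = 9, A_6 = 4. Minimum distance d = 2.

Enumerate all 2^4 = 16 messages m ∈ F_2^4.
For each, compute codeword c = mG in F_2^8, then tally its weight.
  m = 0000 → c = 00000000, weight = 0.
  m = 1000 → c = 01000100, weight = 2.
  m = 0100 → c = 01111000, weight = 4.
  m = 1100 → c = 00111100, weight = 4.
  m = 0010 → c = 01001101, weight = 4.
  m = 1010 → c = 00001001, weight = 2.
  m = 0110 → c = 00110101, weight = 4.
  m = 1110 → c = 01110001, weight = 4.
  m = 0001 → c = 11010010, weight = 4.
  m = 1001 → c = 10010110, weight = 4.
  m = 0101 → c = 10101010, weight = 4.
  m = 1101 → c = 11101110, weight = 6.
  m = 0011 → c = 10011111, weight = 6.
  m = 1011 → c = 11011011, weight = 6.
  m = 0111 → c = 11100111, weight = 6.
  m = 1111 → c = 10100011, weight = 4.
Tally weights:
  weight 0: 1 codewords.
  weight 2: 2 codewords.
  weight 4: 9 codewords.
  weight 6: 4 codewords.
Minimum distance d = smallest w > 0 with A_w > 0 = 2.
Sanity: Σ A_w = 16 = 2^4 = 16 ✓.


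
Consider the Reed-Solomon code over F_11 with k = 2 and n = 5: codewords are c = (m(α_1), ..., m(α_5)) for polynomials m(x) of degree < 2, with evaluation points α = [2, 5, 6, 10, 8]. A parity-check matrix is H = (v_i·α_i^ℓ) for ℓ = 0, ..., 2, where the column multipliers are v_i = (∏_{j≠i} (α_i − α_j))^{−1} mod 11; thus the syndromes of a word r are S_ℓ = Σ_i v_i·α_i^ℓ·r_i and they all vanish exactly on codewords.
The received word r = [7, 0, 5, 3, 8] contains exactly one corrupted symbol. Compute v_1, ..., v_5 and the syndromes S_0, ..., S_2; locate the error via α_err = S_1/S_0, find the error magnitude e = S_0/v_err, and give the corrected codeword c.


S = (3, 2, 5), error at position 5, error magnitude e = 4, c = [7, 0, 5, 3, 4].

Step 1: column multipliers v_i = (∏_{j≠i}(α_i − α_j))^{−1} mod 11.
  i = 1 (α = 2): (2−5)(2−6)(2−10)(2−8) = (−3)·(−4)·(−8)·(−6) = 576 ≡ 4, so v_1 = 4^{−1} = 3 (mod 11).
  i = 2 (α = 5): (5−2)(5−6)(5−10)(5−8) = 3·(−1)·(−5)·(−3) = −45 ≡ 10, so v_2 = 10^{−1} = 10 (mod 11).
  i = 3 (α = 6): (6−2)(6−5)(6−10)(6−8) = 4·1·(−4)·(−2) = 32 ≡ 10, so v_3 = 10^{−1} = 10 (mod 11).
  i = 4 (α = 10): (10−2)(10−5)(10−6)(10−8) = 8·5·4·2 = 320 ≡ 1, so v_4 = 1^{−1} = 1 (mod 11).
  i = 5 (α = 8): (8−2)(8−5)(8−6)(8−10) = 6·3·2·(−2) = −72 ≡ 5, so v_5 = 5^{−1} = 9 (mod 11).
  v = [3, 10, 10, 1, 9].
Step 2: syndromes of r = [7, 0, 5, 3, 8] (all sums mod 11).
  S_0 = Σ v_i r_i = 3·7 + 10·0 + 10·5 + 1·3 + 9·8 = 146 ≡ 3.
  S_1 = Σ v_i α_i r_i = 3·2·7 + 10·5·0 + 10·6·5 + 1·10·3 + 9·8·8 = 948 ≡ 2.
  α_i^2 mod 11 = [4, 3, 3, 1, 9].
  S_2 = Σ v_i α_i^2 r_i = 3·4·7 + 10·3·0 + 10·3·5 + 1·1·3 + 9·9·8 = 885 ≡ 5.
  S = (3, 2, 5) ≠ 0, so r is not a codeword (an error is present).
Step 3: locate the error. For a single error e at position i, S_ℓ = v_i·e·α_i^ℓ, so α_err = S_1/S_0.
  S_0^{−1} = 3^{−1} = 4 (mod 11), so α_err = 2·4 = 8 ≡ 8 = α_5. Error position i = 5.
  Consistency check: S_2/S_1 = 5·6 = 30 ≡ 8 = α_err ✓ (single-error assumption holds).
Step 4: error magnitude e = S_0/v_5 = S_0·∏_{j≠5}(α_5 − α_j) = 3·5 = 15 ≡ 4 (mod 11).
Step 5: correct position 5: c_5 = r_5 − e = 8 − 4 ≡ 4 (mod 11). Hence c = [7, 0, 5, 3, 4].
  Check: interpolating c through the α_i gives m(x) = 8 + 5·x (degree < 2) with m(α_i) = c_i for every i, so c is indeed a codeword.


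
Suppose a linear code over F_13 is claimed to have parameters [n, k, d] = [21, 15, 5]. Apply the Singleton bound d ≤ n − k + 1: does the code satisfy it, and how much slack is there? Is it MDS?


Singleton RHS = n − k + 1 = 7, slack = 2, bound satisfied, not MDS.

Singleton bound: d ≤ n − k + 1.
Here n = 21, k = 15, so n − k + 1 = 7.
Given d = 5, check d ≤ 7: YES.
Slack = (n − k + 1) − d = 2.
The code is NOT MDS (slack = 2 > 0).
Description: the claimed parameters are [21, 15, 5]_13; such a code would be non-MDS.


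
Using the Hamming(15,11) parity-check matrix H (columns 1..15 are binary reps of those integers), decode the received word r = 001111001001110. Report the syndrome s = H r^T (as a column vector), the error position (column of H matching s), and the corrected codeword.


s = (0, 0, 1, 0)^T, error position = 2, corrected codeword c = 011111001001110

Compute s = H r^T mod 2 one row at a time:
  s_1 = 0 + 1 + 0 + 0 + 1 + 1 + 1 + 0 = 4 ≡ 0 (mod 2).
  s_2 = 1 + 1 + 1 + 0 + 1 + 1 + 1 + 0 = 6 ≡ 0 (mod 2).
  s_3 = 0 + 1 + 1 + 0 + 0 + 0 + 1 + 0 = 3 ≡ 1 (mod 2).
  s_4 = 0 + 1 + 1 + 0 + 1 + 0 + 1 + 0 = 4 ≡ 0 (mod 2).
s = (0, 0, 1, 0)^T — this equals column 2 of H (binary 0010), so error is at position 2.
Correct: flip bit 2 of r = 001111001001110 to get c = 011111001001110.


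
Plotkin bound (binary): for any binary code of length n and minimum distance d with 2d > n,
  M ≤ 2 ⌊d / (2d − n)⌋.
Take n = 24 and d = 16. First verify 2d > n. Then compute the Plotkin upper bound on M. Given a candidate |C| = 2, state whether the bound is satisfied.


Plotkin bound M ≤ 4; given |C| = 2 ≤ bound (satisfied).

Check applicability: 2d = 32, n = 24.
2d − n = 8 > 0, so Plotkin applies.
Compute d/(2d−n) = 16/8 ≈ 2.0000.
⌊d/(2d−n)⌋ = 2.
Plotkin bound: M ≤ 2·2 = 4.
Given |C| = 2, check: satisfied.
This |C| is below the Plotkin bound.


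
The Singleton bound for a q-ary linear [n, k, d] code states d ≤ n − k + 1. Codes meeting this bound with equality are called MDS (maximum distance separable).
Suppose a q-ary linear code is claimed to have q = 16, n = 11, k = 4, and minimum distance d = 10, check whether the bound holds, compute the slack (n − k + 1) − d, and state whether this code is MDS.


Singleton RHS = n − k + 1 = 8, slack = -2, bound violated (no such code; not MDS).

Singleton bound: d ≤ n − k + 1.
Here n = 11, k = 4, so n − k + 1 = 8.
Given d = 10, check d ≤ 8: NO.
Slack = (n − k + 1) − d = -2.
The slack is negative: d = 10 exceeds n − k + 1 = 8 by 2, so the Singleton bound is violated and no linear [11, 4, 10]_16 code can exist. In particular it is not MDS (MDS requires d = n − k + 1 exactly).
Description: the claimed parameters are [11, 4, 10]_16; such a code would be impossible (violates the Singleton bound).


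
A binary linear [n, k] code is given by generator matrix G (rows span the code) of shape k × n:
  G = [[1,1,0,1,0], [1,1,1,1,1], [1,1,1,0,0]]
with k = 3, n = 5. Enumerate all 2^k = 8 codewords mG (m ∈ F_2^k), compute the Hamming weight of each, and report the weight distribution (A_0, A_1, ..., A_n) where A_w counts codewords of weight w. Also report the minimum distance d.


Weight distribution: A_0 = 1, A_2 = 3, A_3 = 3, A_5 = 1. Minimum distance d = 2.

Enumerate all 2^3 = 8 messages m ∈ F_2^3.
For each, compute codeword c = mG in F_2^5, then tally its weight.
  m = 000 → c = 00000, weight = 0.
  m = 100 → c = 11010, weight = 3.
  m = 010 → c = 11111, weight = 5.
  m = 110 → c = 00101, weight = 2.
  m = 001 → c = 11100, weight = 3.
  m = 101 → c = 00110, weight = 2.
  m = 011 → c = 00011, weight = 2.
  m = 111 → c = 11001, weight = 3.
Tally weights:
  weight 0: 1 codewords.
  weight 2: 3 codewords.
  weight 3: 3 codewords.
  weight 5: 1 codewords.
Minimum distance d = smallest w > 0 with A_w > 0 = 2.
Sanity: Σ A_w = 8 = 2^3 = 8 ✓.


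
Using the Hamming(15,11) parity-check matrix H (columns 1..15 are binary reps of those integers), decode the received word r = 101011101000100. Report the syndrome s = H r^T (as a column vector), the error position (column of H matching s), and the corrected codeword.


s = (0, 0, 1, 0)^T, error position = 2, corrected codeword c = 111011101000100

Compute s = H r^T mod 2 one row at a time:
  s_1 = 0 + 1 + 0 + 0 + 0 + 1 + 0 + 0 = 2 ≡ 0 (mod 2).
  s_2 = 0 + 1 + 1 + 1 + 0 + 1 + 0 + 0 = 4 ≡ 0 (mod 2).
  s_3 = 0 + 1 + 1 + 1 + 0 + 0 + 0 + 0 = 3 ≡ 1 (mod 2).
  s_4 = 1 + 1 + 1 + 1 + 1 + 0 + 1 + 0 = 6 ≡ 0 (mod 2).
s = (0, 0, 1, 0)^T — this equals column 2 of H (binary 0010), so error is at position 2.
Correct: flip bit 2 of r = 101011101000100 to get c = 111011101000100.


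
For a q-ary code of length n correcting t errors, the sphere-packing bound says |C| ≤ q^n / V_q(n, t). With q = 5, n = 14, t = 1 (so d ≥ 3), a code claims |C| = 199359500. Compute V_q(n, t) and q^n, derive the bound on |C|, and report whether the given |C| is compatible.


V_q(n, t) = 57, q^n = 6103515625, Hamming bound = 107079221, |C| = 199359500 > bound (violated).

Step 1: Compute V_q(n, t) = Σ_{j=0}^1 C(n, j) (q−1)^j.
  j = 0: C(14,0)·(4)^0 = 1·1 = 1.
  j = 1: C(14,1)·(4)^1 = 14·4 = 56.
  V_q(n, t) = 1 + 56 = 57.
Step 2: q^n = 5^14 = 6103515625.
Step 3: Hamming bound ⌊q^n / V_q(n,t)⌋ = ⌊6103515625/57⌋ = 107079221.
Step 4: Compare |C| = 199359500 to 107079221: violated.
The claimed |C| lies above the Hamming bound, so no 5-ary code of length 14 with d ≥ 3 can have 199359500 codewords.


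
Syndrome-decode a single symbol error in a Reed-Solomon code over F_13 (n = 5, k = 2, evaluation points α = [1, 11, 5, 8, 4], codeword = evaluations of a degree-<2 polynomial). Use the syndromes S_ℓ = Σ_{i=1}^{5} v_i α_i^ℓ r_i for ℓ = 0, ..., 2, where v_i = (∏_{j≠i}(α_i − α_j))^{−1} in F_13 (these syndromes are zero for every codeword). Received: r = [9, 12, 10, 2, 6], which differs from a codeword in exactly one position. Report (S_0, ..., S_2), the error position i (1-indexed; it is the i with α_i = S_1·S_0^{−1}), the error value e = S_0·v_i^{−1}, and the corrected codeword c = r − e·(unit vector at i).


S = (10, 11, 3), error at position 3, error magnitude e = 5, c = [9, 12, 5, 2, 6].

Step 1: column multipliers v_i = (∏_{j≠i}(α_i − α_j))^{−1} mod 13.
  i = 1 (α = 1): (1−11)(1−5)(1−8)(1−4) = (−10)·(−4)·(−7)·(−3) = 840 ≡ 8, so v_1 = 8^{−1} = 5 (mod 13).
  i = 2 (α = 11): (11−1)(11−5)(11−8)(11−4) = 10·6·3·7 = 1260 ≡ 12, so v_2 = 12^{−1} = 12 (mod 13).
  i = 3 (α = 5): (5−1)(5−11)(5−8)(5−4) = 4·(−6)·(−3)·1 = 72 ≡ 7, so v_3 = 7^{−1} = 2 (mod 13).
  i = 4 (α = 8): (8−1)(8−11)(8−5)(8−4) = 7·(−3)·3·4 = −252 ≡ 8, so v_4 = 8^{−1} = 5 (mod 13).
  i = 5 (α = 4): (4−1)(4−11)(4−5)(4−8) = 3·(−7)·(−1)·(−4) = −84 ≡ 7, so v_5 = 7^{−1} = 2 (mod 13).
  v = [5, 12, 2, 5, 2].
Step 2: syndromes of r = [9, 12, 10, 2, 6] (all sums mod 13).
  S_0 = Σ v_i r_i = 5·9 + 12·12 + 2·10 + 5·2 + 2·6 = 231 ≡ 10.
  S_1 = Σ v_i α_i r_i = 5·1·9 + 12·11·12 + 2·5·10 + 5·8·2 + 2·4·6 = 1857 ≡ 11.
  α_i^2 mod 13 = [1, 4, 12, 12, 3].
  S_2 = Σ v_i α_i^2 r_i = 5·1·9 + 12·4·12 + 2·12·10 + 5·12·2 + 2·3·6 = 1017 ≡ 3.
  S = (10, 11, 3) ≠ 0, so r is not a codeword (an error is present).
Step 3: locate the error. For a single error e at position i, S_ℓ = v_i·e·α_i^ℓ, so α_err = S_1/S_0.
  S_0^{−1} = 10^{−1} = 4 (mod 13), so α_err = 11·4 = 44 ≡ 5 = α_3. Error position i = 3.
  Consistency check: S_2/S_1 = 3·6 = 18 ≡ 5 = α_err ✓ (single-error assumption holds).
Step 4: error magnitude e = S_0/v_3 = S_0·∏_{j≠3}(α_3 − α_j) = 10·7 = 70 ≡ 5 (mod 13).
Step 5: correct position 3: c_3 = r_3 − e = 10 − 5 ≡ 5 (mod 13). Hence c = [9, 12, 5, 2, 6].
  Check: interpolating c through the α_i gives m(x) = 10 + 12·x (degree < 2) with m(α_i) = c_i for every i, so c is indeed a codeword.


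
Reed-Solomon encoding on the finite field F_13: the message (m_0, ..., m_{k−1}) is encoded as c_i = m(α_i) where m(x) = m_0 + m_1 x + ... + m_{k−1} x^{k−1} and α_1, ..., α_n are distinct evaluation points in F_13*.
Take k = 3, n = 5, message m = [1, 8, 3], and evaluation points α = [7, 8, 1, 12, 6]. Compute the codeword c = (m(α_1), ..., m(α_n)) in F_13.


c = [9, 10, 12, 9, 1]

Message polynomial: m(x) = 1 + 8·x + 3·x^2 (mod 13).
For each evaluation point α_i, compute m(α_i) mod 13:
  α_1 = 7: Horner steps 3 → 3 → 9, so m(7) = 9.
  α_2 = 8: Horner steps 3 → 6 → 10, so m(8) = 10.
  α_3 = 1: Horner steps 3 → 11 → 12, so m(1) = 12.
  α_4 = 12: Horner steps 3 → 5 → 9, so m(12) = 9.
  α_5 = 6: Horner steps 3 → 0 → 1, so m(6) = 1.
Codeword c = [9, 10, 12, 9, 1] ∈ F_13^5.


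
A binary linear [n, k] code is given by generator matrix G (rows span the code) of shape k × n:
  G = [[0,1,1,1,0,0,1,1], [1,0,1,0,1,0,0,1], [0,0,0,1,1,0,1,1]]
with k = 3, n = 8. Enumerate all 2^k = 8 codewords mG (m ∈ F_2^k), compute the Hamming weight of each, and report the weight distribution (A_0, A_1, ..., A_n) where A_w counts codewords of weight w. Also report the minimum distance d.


Weight distribution: A_0 = 1, A_3 = 2, A_4 = 3, A_5 = 2. Minimum distance d = 3.

Enumerate all 2^3 = 8 messages m ∈ F_2^3.
For each, compute codeword c = mG in F_2^8, then tally its weight.
  m = 000 → c = 00000000, weight = 0.
  m = 100 → c = 01110011, weight = 5.
  m = 010 → c = 10101001, weight = 4.
  m = 110 → c = 11011010, weight = 5.
  m = 001 → c = 00011011, weight = 4.
  m = 101 → c = 01101000, weight = 3.
  m = 011 → c = 10110010, weight = 4.
  m = 111 → c = 11000001, weight = 3.
Tally weights:
  weight 0: 1 codewords.
  weight 3: 2 codewords.
  weight 4: 3 codewords.
  weight 5: 2 codewords.
Minimum distance d = smallest w > 0 with A_w > 0 = 3.
Sanity: Σ A_w = 8 = 2^3 = 8 ✓.


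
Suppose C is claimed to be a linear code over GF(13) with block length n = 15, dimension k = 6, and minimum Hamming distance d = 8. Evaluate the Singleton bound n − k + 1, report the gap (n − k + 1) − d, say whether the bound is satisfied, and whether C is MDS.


Singleton RHS = n − k + 1 = 10, slack = 2, bound satisfied, not MDS.

Singleton bound: d ≤ n − k + 1.
Here n = 15, k = 6, so n − k + 1 = 10.
Given d = 8, check d ≤ 10: YES.
Slack = (n − k + 1) − d = 2.
The code is NOT MDS (slack = 2 > 0).
Description: the claimed parameters are [15, 6, 8]_13; such a code would be non-MDS.


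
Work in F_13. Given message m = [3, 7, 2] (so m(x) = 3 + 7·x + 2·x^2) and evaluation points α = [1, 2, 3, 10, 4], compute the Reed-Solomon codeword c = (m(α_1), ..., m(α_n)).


c = [12, 12, 3, 0, 11]

Message polynomial: m(x) = 3 + 7·x + 2·x^2 (mod 13).
For each evaluation point α_i, compute m(α_i) mod 13:
  α_1 = 1: Horner steps 2 → 9 → 12, so m(1) = 12.
  α_2 = 2: Horner steps 2 → 11 → 12, so m(2) = 12.
  α_3 = 3: Horner steps 2 → 0 → 3, so m(3) = 3.
  α_4 = 10: Horner steps 2 → 1 → 0, so m(10) = 0.
  α_5 = 4: Horner steps 2 → 2 → 11, so m(4) = 11.
Codeword c = [12, 12, 3, 0, 11] ∈ F_13^5.


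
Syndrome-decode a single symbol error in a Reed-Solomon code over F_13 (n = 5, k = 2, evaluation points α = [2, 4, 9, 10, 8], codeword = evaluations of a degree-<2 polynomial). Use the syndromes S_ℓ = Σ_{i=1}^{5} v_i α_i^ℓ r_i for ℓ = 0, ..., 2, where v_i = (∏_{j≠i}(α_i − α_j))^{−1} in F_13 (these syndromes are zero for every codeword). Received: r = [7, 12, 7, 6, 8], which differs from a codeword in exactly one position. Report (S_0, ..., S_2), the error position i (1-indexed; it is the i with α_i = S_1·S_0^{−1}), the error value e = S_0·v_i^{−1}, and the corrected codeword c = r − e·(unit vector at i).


S = (5, 10, 7), error at position 1, error magnitude e = 6, c = [1, 12, 7, 6, 8].

Step 1: column multipliers v_i = (∏_{j≠i}(α_i − α_j))^{−1} mod 13.
  i = 1 (α = 2): (2−4)(2−9)(2−10)(2−8) = (−2)·(−7)·(−8)·(−6) = 672 ≡ 9, so v_1 = 9^{−1} = 3 (mod 13).
  i = 2 (α = 4): (4−2)(4−9)(4−10)(4−8) = 2·(−5)·(−6)·(−4) = −240 ≡ 7, so v_2 = 7^{−1} = 2 (mod 13).
  i = 3 (α = 9): (9−2)(9−4)(9−10)(9−8) = 7·5·(−1)·1 = −35 ≡ 4, so v_3 = 4^{−1} = 10 (mod 13).
  i = 4 (α = 10): (10−2)(10−4)(10−9)(10−8) = 8·6·1·2 = 96 ≡ 5, so v_4 = 5^{−1} = 8 (mod 13).
  i = 5 (α = 8): (8−2)(8−4)(8−9)(8−10) = 6·4·(−1)·(−2) = 48 ≡ 9, so v_5 = 9^{−1} = 3 (mod 13).
  v = [3, 2, 10, 8, 3].
Step 2: syndromes of r = [7, 12, 7, 6, 8] (all sums mod 13).
  S_0 = Σ v_i r_i = 3·7 + 2·12 + 10·7 + 8·6 + 3·8 = 187 ≡ 5.
  S_1 = Σ v_i α_i r_i = 3·2·7 + 2·4·12 + 10·9·7 + 8·10·6 + 3·8·8 = 1440 ≡ 10.
  α_i^2 mod 13 = [4, 3, 3, 9, 12].
  S_2 = Σ v_i α_i^2 r_i = 3·4·7 + 2·3·12 + 10·3·7 + 8·9·6 + 3·12·8 = 1086 ≡ 7.
  S = (5, 10, 7) ≠ 0, so r is not a codeword (an error is present).
Step 3: locate the error. For a single error e at position i, S_ℓ = v_i·e·α_i^ℓ, so α_err = S_1/S_0.
  S_0^{−1} = 5^{−1} = 8 (mod 13), so α_err = 10·8 = 80 ≡ 2 = α_1. Error position i = 1.
  Consistency check: S_2/S_1 = 7·4 = 28 ≡ 2 = α_err ✓ (single-error assumption holds).
Step 4: error magnitude e = S_0/v_1 = S_0·∏_{j≠1}(α_1 − α_j) = 5·9 = 45 ≡ 6 (mod 13).
Step 5: correct position 1: c_1 = r_1 − e = 7 − 6 ≡ 1 (mod 13). Hence c = [1, 12, 7, 6, 8].
  Check: interpolating c through the α_i gives m(x) = 3 + 12·x (degree < 2) with m(α_i) = c_i for every i, so c is indeed a codeword.


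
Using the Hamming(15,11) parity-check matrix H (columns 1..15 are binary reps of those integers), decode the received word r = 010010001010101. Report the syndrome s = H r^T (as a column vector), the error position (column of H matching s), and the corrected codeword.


s = (0, 1, 1, 1)^T, error position = 7, corrected codeword c = 010010101010101

Compute s = H r^T mod 2 one row at a time:
  s_1 = 0 + 1 + 0 + 1 + 0 + 1 + 0 + 1 = 4 ≡ 0 (mod 2).
  s_2 = 0 + 1 + 0 + 0 + 0 + 1 + 0 + 1 = 3 ≡ 1 (mod 2).
  s_3 = 1 + 0 + 0 + 0 + 0 + 1 + 0 + 1 = 3 ≡ 1 (mod 2).
  s_4 = 0 + 0 + 1 + 0 + 1 + 1 + 1 + 1 = 5 ≡ 1 (mod 2).
s = (0, 1, 1, 1)^T — this equals column 7 of H (binary 0111), so error is at position 7.
Correct: flip bit 7 of r = 010010001010101 to get c = 010010101010101.


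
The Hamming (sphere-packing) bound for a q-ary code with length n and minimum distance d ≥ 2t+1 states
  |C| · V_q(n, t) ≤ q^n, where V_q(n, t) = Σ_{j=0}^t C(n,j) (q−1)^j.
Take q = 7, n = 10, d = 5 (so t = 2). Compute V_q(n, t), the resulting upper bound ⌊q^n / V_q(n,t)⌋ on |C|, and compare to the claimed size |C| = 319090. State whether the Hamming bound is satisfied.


V_q(n, t) = 1681, q^n = 282475249, Hamming bound = 168040, |C| = 319090 > bound (violated).

Step 1: Compute V_q(n, t) = Σ_{j=0}^2 C(n, j) (q−1)^j.
  j = 0: C(10,0)·(6)^0 = 1·1 = 1.
  j = 1: C(10,1)·(6)^1 = 10·6 = 60.
  j = 2: C(10,2)·(6)^2 = 45·36 = 1620.
  V_q(n, t) = 1 + 60 + 1620 = 1681.
Step 2: q^n = 7^10 = 282475249.
Step 3: Hamming bound ⌊q^n / V_q(n,t)⌋ = ⌊282475249/1681⌋ = 168040.
Step 4: Compare |C| = 319090 to 168040: violated.
The claimed |C| lies above the Hamming bound, so no 7-ary code of length 10 with d ≥ 5 can have 319090 codewords.


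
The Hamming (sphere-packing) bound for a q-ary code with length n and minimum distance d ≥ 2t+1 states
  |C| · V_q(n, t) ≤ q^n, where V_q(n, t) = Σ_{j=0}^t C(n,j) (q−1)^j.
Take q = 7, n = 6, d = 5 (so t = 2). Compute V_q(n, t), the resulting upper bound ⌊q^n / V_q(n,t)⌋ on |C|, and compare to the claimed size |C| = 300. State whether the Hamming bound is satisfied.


V_q(n, t) = 577, q^n = 117649, Hamming bound = 203, |C| = 300 > bound (violated).

Step 1: Compute V_q(n, t) = Σ_{j=0}^2 C(n, j) (q−1)^j.
  j = 0: C(6,0)·(6)^0 = 1·1 = 1.
  j = 1: C(6,1)·(6)^1 = 6·6 = 36.
  j = 2: C(6,2)·(6)^2 = 15·36 = 540.
  V_q(n, t) = 1 + 36 + 540 = 577.
Step 2: q^n = 7^6 = 117649.
Step 3: Hamming bound ⌊q^n / V_q(n,t)⌋ = ⌊117649/577⌋ = 203.
Step 4: Compare |C| = 300 to 203: violated.
The claimed |C| lies above the Hamming bound, so no 7-ary code of length 6 with d ≥ 5 can have 300 codewords.


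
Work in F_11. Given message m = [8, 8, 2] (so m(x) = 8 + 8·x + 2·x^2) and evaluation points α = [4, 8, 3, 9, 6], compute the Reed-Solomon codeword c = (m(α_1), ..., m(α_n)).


c = [6, 2, 6, 0, 7]

Message polynomial: m(x) = 8 + 8·x + 2·x^2 (mod 11).
For each evaluation point α_i, compute m(α_i) mod 11:
  α_1 = 4: Horner steps 2 → 5 → 6, so m(4) = 6.
  α_2 = 8: Horner steps 2 → 2 → 2, so m(8) = 2.
  α_3 = 3: Horner steps 2 → 3 → 6, so m(3) = 6.
  α_4 = 9: Horner steps 2 → 4 → 0, so m(9) = 0.
  α_5 = 6: Horner steps 2 → 9 → 7, so m(6) = 7.
Codeword c = [6, 2, 6, 0, 7] ∈ F_11^5.


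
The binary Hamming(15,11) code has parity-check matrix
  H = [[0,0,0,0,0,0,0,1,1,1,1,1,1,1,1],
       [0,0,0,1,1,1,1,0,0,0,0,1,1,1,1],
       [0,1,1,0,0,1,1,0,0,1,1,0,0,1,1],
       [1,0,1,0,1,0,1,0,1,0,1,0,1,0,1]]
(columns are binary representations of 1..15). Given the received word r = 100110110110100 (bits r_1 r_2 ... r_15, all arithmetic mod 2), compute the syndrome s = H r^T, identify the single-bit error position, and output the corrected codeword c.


s = (0, 0, 1, 1)^T, error position = 3, corrected codeword c = 101110110110100

Compute s = H r^T mod 2 one row at a time:
  s_1 = 1 + 0 + 1 + 1 + 0 + 1 + 0 + 0 = 4 ≡ 0 (mod 2).
  s_2 = 1 + 1 + 0 + 1 + 0 + 1 + 0 + 0 = 4 ≡ 0 (mod 2).
  s_3 = 0 + 0 + 0 + 1 + 1 + 1 + 0 + 0 = 3 ≡ 1 (mod 2).
  s_4 = 1 + 0 + 1 + 1 + 0 + 1 + 1 + 0 = 5 ≡ 1 (mod 2).
s = (0, 0, 1, 1)^T — this equals column 3 of H (binary 0011), so error is at position 3.
Correct: flip bit 3 of r = 100110110110100 to get c = 101110110110100.


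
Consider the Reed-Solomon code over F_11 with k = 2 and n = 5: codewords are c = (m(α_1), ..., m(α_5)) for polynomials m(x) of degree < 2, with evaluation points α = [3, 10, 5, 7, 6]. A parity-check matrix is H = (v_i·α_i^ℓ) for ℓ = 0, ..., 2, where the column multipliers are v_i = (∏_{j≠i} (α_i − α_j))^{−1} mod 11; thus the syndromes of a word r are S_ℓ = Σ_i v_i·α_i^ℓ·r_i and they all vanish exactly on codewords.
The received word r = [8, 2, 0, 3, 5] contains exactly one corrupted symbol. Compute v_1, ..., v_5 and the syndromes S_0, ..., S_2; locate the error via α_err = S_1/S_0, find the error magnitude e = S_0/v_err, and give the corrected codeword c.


S = (9, 10, 5), error at position 5, error magnitude e = 9, c = [8, 2, 0, 3, 7].

Step 1: column multipliers v_i = (∏_{j≠i}(α_i − α_j))^{−1} mod 11.
  i = 1 (α = 3): (3−10)(3−5)(3−7)(3−6) = (−7)·(−2)·(−4)·(−3) = 168 ≡ 3, so v_1 = 3^{−1} = 4 (mod 11).
  i = 2 (α = 10): (10−3)(10−5)(10−7)(10−6) = 7·5·3·4 = 420 ≡ 2, so v_2 = 2^{−1} = 6 (mod 11).
  i = 3 (α = 5): (5−3)(5−10)(5−7)(5−6) = 2·(−5)·(−2)·(−1) = −20 ≡ 2, so v_3 = 2^{−1} = 6 (mod 11).
  i = 4 (α = 7): (7−3)(7−10)(7−5)(7−6) = 4·(−3)·2·1 = −24 ≡ 9, so v_4 = 9^{−1} = 5 (mod 11).
  i = 5 (α = 6): (6−3)(6−10)(6−5)(6−7) = 3·(−4)·1·(−1) = 12 ≡ 1, so v_5 = 1^{−1} = 1 (mod 11).
  v = [4, 6, 6, 5, 1].
Step 2: syndromes of r = [8, 2, 0, 3, 5] (all sums mod 11).
  S_0 = Σ v_i r_i = 4·8 + 6·2 + 6·0 + 5·3 + 1·5 = 64 ≡ 9.
  S_1 = Σ v_i α_i r_i = 4·3·8 + 6·10·2 + 6·5·0 + 5·7·3 + 1·6·5 = 351 ≡ 10.
  α_i^2 mod 11 = [9, 1, 3, 5, 3].
  S_2 = Σ v_i α_i^2 r_i = 4·9·8 + 6·1·2 + 6·3·0 + 5·5·3 + 1·3·5 = 390 ≡ 5.
  S = (9, 10, 5) ≠ 0, so r is not a codeword (an error is present).
Step 3: locate the error. For a single error e at position i, S_ℓ = v_i·e·α_i^ℓ, so α_err = S_1/S_0.
  S_0^{−1} = 9^{−1} = 5 (mod 11), so α_err = 10·5 = 50 ≡ 6 = α_5. Error position i = 5.
  Consistency check: S_2/S_1 = 5·10 = 50 ≡ 6 = α_err ✓ (single-error assumption holds).
Step 4: error magnitude e = S_0/v_5 = S_0·∏_{j≠5}(α_5 − α_j) = 9·1 = 9 ≡ 9 (mod 11).
Step 5: correct position 5: c_5 = r_5 − e = 5 − 9 ≡ 7 (mod 11). Hence c = [8, 2, 0, 3, 7].
  Check: interpolating c through the α_i gives m(x) = 9 + 7·x (degree < 2) with m(α_i) = c_i for every i, so c is indeed a codeword.


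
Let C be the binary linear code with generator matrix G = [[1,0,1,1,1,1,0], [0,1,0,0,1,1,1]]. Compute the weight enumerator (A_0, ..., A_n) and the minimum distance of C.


Weight distribution: A_0 = 1, A_4 = 1, A_5 = 2. Minimum distance d = 4.

Enumerate all 2^2 = 4 messages m ∈ F_2^2.
For each, compute codeword c = mG in F_2^7, then tally its weight.
  m = 00 → c = 0000000, weight = 0.
  m = 10 → c = 1011110, weight = 5.
  m = 01 → c = 0100111, weight = 4.
  m = 11 → c = 1111001, weight = 5.
Tally weights:
  weight 0: 1 codewords.
  weight 4: 1 codewords.
  weight 5: 2 codewords.
Minimum distance d = smallest w > 0 with A_w > 0 = 4.
Sanity: Σ A_w = 4 = 2^2 = 4 ✓.


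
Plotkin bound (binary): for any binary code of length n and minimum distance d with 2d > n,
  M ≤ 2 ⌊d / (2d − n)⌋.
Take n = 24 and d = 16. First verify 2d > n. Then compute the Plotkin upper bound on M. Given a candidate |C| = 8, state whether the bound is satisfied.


Plotkin bound M ≤ 4; given |C| = 8 > bound (violated).

Check applicability: 2d = 32, n = 24.
2d − n = 8 > 0, so Plotkin applies.
Compute d/(2d−n) = 16/8 ≈ 2.0000.
⌊d/(2d−n)⌋ = 2.
Plotkin bound: M ≤ 2·2 = 4.
Given |C| = 8, check: VIOLATED.
This |C| is above the Plotkin bound, so no binary code with n = 24, d = 16 and 8 codewords exists.


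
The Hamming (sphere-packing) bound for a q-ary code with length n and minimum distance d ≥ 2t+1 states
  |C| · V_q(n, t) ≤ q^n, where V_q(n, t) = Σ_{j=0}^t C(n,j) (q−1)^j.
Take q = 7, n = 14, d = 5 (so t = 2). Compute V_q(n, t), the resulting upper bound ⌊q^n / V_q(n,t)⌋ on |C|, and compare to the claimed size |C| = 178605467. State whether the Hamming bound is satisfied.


V_q(n, t) = 3361, q^n = 678223072849, Hamming bound = 201792047, |C| = 178605467 ≤ bound (satisfied).

Step 1: Compute V_q(n, t) = Σ_{j=0}^2 C(n, j) (q−1)^j.
  j = 0: C(14,0)·(6)^0 = 1·1 = 1.
  j = 1: C(14,1)·(6)^1 = 14·6 = 84.
  j = 2: C(14,2)·(6)^2 = 91·36 = 3276.
  V_q(n, t) = 1 + 84 + 3276 = 3361.
Step 2: q^n = 7^14 = 678223072849.
Step 3: Hamming bound ⌊q^n / V_q(n,t)⌋ = ⌊678223072849/3361⌋ = 201792047.
Step 4: Compare |C| = 178605467 to 201792047: satisfied.
The claimed |C| lies below the Hamming bound.


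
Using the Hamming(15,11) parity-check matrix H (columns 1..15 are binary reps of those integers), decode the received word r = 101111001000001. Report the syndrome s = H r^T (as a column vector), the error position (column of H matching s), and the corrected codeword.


s = (0, 0, 1, 1)^T, error position = 3, corrected codeword c = 100111001000001

Compute s = H r^T mod 2 one row at a time:
  s_1 = 0 + 1 + 0 + 0 + 0 + 0 + 0 + 1 = 2 ≡ 0 (mod 2).
  s_2 = 1 + 1 + 1 + 0 + 0 + 0 + 0 + 1 = 4 ≡ 0 (mod 2).
  s_3 = 0 + 1 + 1 + 0 + 0 + 0 + 0 + 1 = 3 ≡ 1 (mod 2).
  s_4 = 1 + 1 + 1 + 0 + 1 + 0 + 0 + 1 = 5 ≡ 1 (mod 2).
s = (0, 0, 1, 1)^T — this equals column 3 of H (binary 0011), so error is at position 3.
Correct: flip bit 3 of r = 101111001000001 to get c = 100111001000001.


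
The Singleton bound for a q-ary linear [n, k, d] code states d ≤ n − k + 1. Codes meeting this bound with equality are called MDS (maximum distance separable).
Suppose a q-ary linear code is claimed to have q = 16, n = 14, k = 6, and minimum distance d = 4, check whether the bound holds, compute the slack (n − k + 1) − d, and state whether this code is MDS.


Singleton RHS = n − k + 1 = 9, slack = 5, bound satisfied, not MDS.

Singleton bound: d ≤ n − k + 1.
Here n = 14, k = 6, so n − k + 1 = 9.
Given d = 4, check d ≤ 9: YES.
Slack = (n − k + 1) − d = 5.
The code is NOT MDS (slack = 5 > 0).
Description: the claimed parameters are [14, 6, 4]_16; such a code would be non-MDS.


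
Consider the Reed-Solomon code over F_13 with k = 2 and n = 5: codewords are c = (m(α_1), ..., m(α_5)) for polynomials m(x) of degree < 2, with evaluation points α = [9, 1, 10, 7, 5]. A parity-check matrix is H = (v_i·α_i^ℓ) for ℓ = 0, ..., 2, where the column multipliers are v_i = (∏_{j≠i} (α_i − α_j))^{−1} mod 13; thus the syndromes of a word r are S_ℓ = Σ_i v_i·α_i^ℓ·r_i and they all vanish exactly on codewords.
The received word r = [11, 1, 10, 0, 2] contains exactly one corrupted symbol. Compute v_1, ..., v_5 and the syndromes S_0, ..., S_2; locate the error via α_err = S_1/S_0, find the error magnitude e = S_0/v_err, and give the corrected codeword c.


S = (5, 5, 5), error at position 2, error magnitude e = 8, c = [11, 6, 10, 0, 2].

Step 1: column multipliers v_i = (∏_{j≠i}(α_i − α_j))^{−1} mod 13.
  i = 1 (α = 9): (9−1)(9−10)(9−7)(9−5) = 8·(−1)·2·4 = −64 ≡ 1, so v_1 = 1^{−1} = 1 (mod 13).
  i = 2 (α = 1): (1−9)(1−10)(1−7)(1−5) = (−8)·(−9)·(−6)·(−4) = 1728 ≡ 12, so v_2 = 12^{−1} = 12 (mod 13).
  i = 3 (α = 10): (10−9)(10−1)(10−7)(10−5) = 1·9·3·5 = 135 ≡ 5, so v_3 = 5^{−1} = 8 (mod 13).
  i = 4 (α = 7): (7−9)(7−1)(7−10)(7−5) = (−2)·6·(−3)·2 = 72 ≡ 7, so v_4 = 7^{−1} = 2 (mod 13).
  i = 5 (α = 5): (5−9)(5−1)(5−10)(5−7) = (−4)·4·(−5)·(−2) = −160 ≡ 9, so v_5 = 9^{−1} = 3 (mod 13).
  v = [1, 12, 8, 2, 3].
Step 2: syndromes of r = [11, 1, 10, 0, 2] (all sums mod 13).
  S_0 = Σ v_i r_i = 1·11 + 12·1 + 8·10 + 2·0 + 3·2 = 109 ≡ 5.
  S_1 = Σ v_i α_i r_i = 1·9·11 + 12·1·1 + 8·10·10 + 2·7·0 + 3·5·2 = 941 ≡ 5.
  α_i^2 mod 13 = [3, 1, 9, 10, 12].
  S_2 = Σ v_i α_i^2 r_i = 1·3·11 + 12·1·1 + 8·9·10 + 2·10·0 + 3·12·2 = 837 ≡ 5.
  S = (5, 5, 5) ≠ 0, so r is not a codeword (an error is present).
Step 3: locate the error. For a single error e at position i, S_ℓ = v_i·e·α_i^ℓ, so α_err = S_1/S_0.
  S_0^{−1} = 5^{−1} = 8 (mod 13), so α_err = 5·8 = 40 ≡ 1 = α_2. Error position i = 2.
  Consistency check: S_2/S_1 = 5·8 = 40 ≡ 1 = α_err ✓ (single-error assumption holds).
Step 4: error magnitude e = S_0/v_2 = S_0·∏_{j≠2}(α_2 − α_j) = 5·12 = 60 ≡ 8 (mod 13).
Step 5: correct position 2: c_2 = r_2 − e = 1 − 8 ≡ 6 (mod 13). Hence c = [11, 6, 10, 0, 2].
  Check: interpolating c through the α_i gives m(x) = 7 + 12·x (degree < 2) with m(α_i) = c_i for every i, so c is indeed a codeword.


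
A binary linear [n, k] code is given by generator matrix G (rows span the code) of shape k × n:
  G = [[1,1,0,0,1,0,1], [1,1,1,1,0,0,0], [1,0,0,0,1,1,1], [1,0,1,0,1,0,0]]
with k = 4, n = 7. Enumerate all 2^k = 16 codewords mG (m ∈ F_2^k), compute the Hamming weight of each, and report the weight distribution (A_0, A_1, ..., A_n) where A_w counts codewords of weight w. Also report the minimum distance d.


Weight distribution: A_0 = 1, A_2 = 1, A_3 = 6, A_4 = 5, A_5 = 2, A_6 = 1. Minimum distance d = 2.

Enumerate all 2^4 = 16 messages m ∈ F_2^4.
For each, compute codeword c = mG in F_2^7, then tally its weight.
  m = 0000 → c = 0000000, weight = 0.
  m = 1000 → c = 1100101, weight = 4.
  m = 0100 → c = 1111000, weight = 4.
  m = 1100 → c = 0011101, weight = 4.
  m = 0010 → c = 1000111, weight = 4.
  m = 1010 → c = 0100010, weight = 2.
  m = 0110 → c = 0111111, weight = 6.
  m = 1110 → c = 1011010, weight = 4.
  m = 0001 → c = 1010100, weight = 3.
  m = 1001 → c = 0110001, weight = 3.
  m = 0101 → c = 0101100, weight = 3.
  m = 1101 → c = 1001001, weight = 3.
  m = 0011 → c = 0010011, weight = 3.
  m = 1011 → c = 1110110, weight = 5.
  m = 0111 → c = 1101011, weight = 5.
  m = 1111 → c = 0001110, weight = 3.
Tally weights:
  weight 0: 1 codewords.
  weight 2: 1 codewords.
  weight 3: 6 codewords.
  weight 4: 5 codewords.
  weight 5: 2 codewords.
  weight 6: 1 codewords.
Minimum distance d = smallest w > 0 with A_w > 0 = 2.
Sanity: Σ A_w = 16 = 2^4 = 16 ✓.


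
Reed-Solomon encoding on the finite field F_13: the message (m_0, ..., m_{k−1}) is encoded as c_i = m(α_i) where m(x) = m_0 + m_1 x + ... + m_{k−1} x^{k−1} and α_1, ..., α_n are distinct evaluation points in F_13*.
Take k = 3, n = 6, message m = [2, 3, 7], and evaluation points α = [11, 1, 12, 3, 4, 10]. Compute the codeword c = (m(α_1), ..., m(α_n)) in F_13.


c = [11, 12, 6, 9, 9, 4]

Message polynomial: m(x) = 2 + 3·x + 7·x^2 (mod 13).
For each evaluation point α_i, compute m(α_i) mod 13:
  α_1 = 11: Horner steps 7 → 2 → 11, so m(11) = 11.
  α_2 = 1: Horner steps 7 → 10 → 12, so m(1) = 12.
  α_3 = 12: Horner steps 7 → 9 → 6, so m(12) = 6.
  α_4 = 3: Horner steps 7 → 11 → 9, so m(3) = 9.
  α_5 = 4: Horner steps 7 → 5 → 9, so m(4) = 9.
  α_6 = 10: Horner steps 7 → 8 → 4, so m(10) = 4.
Codeword c = [11, 12, 6, 9, 9, 4] ∈ F_13^6.
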